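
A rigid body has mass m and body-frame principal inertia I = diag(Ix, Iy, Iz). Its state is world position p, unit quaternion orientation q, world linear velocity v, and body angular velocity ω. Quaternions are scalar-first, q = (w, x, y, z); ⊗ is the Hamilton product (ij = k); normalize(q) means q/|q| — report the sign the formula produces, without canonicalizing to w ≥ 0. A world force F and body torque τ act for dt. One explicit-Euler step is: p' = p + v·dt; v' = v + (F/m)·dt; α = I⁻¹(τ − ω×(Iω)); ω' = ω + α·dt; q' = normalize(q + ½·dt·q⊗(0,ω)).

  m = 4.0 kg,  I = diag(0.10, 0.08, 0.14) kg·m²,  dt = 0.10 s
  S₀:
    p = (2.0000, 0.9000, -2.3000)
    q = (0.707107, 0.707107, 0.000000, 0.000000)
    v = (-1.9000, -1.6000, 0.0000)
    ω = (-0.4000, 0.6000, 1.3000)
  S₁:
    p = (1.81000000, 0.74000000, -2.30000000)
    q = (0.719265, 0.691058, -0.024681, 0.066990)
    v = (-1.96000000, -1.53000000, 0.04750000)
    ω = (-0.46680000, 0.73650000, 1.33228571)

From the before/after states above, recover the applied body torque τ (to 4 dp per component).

τ = (-0.0200, 0.1300, 0.0500)

Δω = ω₁−ω₀ = (-0.06680000, 0.13650000, 0.03228571)
precession coupling = (0.0468, 0.0208, 0.0048)
applied torque τ = (-0.0200, 0.1300, 0.0500)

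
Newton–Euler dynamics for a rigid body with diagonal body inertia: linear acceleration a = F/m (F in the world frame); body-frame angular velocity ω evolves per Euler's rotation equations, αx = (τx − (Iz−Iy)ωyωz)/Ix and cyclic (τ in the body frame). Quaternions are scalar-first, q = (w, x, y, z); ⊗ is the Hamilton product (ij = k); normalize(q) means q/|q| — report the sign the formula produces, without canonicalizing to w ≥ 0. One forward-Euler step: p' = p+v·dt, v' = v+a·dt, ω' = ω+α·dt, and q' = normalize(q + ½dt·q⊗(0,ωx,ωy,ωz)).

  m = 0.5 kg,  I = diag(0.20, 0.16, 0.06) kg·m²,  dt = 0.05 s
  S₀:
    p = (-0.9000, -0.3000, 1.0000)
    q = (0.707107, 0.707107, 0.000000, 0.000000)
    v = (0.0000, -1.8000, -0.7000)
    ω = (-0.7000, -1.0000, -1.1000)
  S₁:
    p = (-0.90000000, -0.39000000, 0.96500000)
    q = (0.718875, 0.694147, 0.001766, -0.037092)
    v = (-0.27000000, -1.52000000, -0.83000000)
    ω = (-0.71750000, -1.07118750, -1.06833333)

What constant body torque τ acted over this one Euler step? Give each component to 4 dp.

rate change Δω = (-0.01750000, -0.07118750, 0.03166667)
ω₀×(Iω₀) = (-0.1100, 0.1078, -0.0280)
applied torque τ = (-0.1800, -0.1200, 0.0100)

τ = (-0.1800, -0.1200, 0.0100)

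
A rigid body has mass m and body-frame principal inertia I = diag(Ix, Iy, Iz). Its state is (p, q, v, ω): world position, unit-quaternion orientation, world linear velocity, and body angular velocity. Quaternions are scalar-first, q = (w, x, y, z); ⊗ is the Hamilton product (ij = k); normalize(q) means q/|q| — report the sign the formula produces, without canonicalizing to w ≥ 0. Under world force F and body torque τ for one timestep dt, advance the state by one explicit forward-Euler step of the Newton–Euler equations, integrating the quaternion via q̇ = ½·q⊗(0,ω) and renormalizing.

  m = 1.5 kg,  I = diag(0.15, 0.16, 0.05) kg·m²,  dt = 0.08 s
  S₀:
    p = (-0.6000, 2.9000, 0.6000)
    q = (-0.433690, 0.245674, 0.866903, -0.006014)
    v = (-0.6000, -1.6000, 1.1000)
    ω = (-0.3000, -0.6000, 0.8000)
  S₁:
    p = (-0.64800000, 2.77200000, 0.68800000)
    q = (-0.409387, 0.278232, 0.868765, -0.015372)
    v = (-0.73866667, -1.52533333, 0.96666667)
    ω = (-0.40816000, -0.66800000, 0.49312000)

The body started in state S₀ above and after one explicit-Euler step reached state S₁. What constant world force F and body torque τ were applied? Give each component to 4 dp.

ω₁ − ω₀ = (-0.10816000, -0.06800000, -0.30688000)
ω₀×(Iω₀) = (0.0528, -0.0240, 0.0018)
τ = I·(Δω/dt) + ω₀×(Iω₀) = (-0.1500, -0.1600, -0.1900)
Δv = v₁−v₀ = (-0.13866667, 0.07466667, -0.13333333)
m·(v₁−v₀)/dt = (-2.6000, 1.4000, -2.5000)

F = (-2.6000, 1.4000, -2.5000)
τ = (-0.1500, -0.1600, -0.1900)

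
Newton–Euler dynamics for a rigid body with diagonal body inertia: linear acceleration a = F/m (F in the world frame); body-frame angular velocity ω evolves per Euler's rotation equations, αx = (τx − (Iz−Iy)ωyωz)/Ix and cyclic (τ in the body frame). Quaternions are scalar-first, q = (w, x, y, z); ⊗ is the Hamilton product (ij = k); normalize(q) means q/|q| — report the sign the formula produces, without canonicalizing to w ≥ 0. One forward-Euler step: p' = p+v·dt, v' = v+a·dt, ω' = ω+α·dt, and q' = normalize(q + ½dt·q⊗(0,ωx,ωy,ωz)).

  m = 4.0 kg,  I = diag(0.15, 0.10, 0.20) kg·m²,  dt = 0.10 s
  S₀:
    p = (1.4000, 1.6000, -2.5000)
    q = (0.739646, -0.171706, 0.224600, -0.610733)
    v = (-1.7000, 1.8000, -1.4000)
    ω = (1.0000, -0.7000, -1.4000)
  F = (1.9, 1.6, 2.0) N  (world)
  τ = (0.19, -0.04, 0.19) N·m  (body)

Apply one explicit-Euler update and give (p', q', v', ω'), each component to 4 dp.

p' = (1.2300, 1.7800, -2.6400)
q' = (0.7103, -0.1711, 0.1555, -0.6649)
v' = (-1.6525, 1.8400, -1.3500)
ω' = (1.0613, -0.8100, -1.3225)

p' = p + v·dt = (1.2300, 1.7800, -2.6400)
v' = v + a·dt = (-1.6525, 1.8400, -1.3500)
precession coupling ω×(Iω) = (0.0980, 0.0700, 0.0350)
(τ − ω×Iω)/I = (0.6133, -1.1000, 0.7750)
ω' = ω + α·dt = (1.0613, -0.8100, -1.3225)
q⊗(0,ω) = (-0.5261002, -0.0023071, -1.3688736, -1.1399102)
updated quaternion q' = (0.7103, -0.1711, 0.1555, -0.6649)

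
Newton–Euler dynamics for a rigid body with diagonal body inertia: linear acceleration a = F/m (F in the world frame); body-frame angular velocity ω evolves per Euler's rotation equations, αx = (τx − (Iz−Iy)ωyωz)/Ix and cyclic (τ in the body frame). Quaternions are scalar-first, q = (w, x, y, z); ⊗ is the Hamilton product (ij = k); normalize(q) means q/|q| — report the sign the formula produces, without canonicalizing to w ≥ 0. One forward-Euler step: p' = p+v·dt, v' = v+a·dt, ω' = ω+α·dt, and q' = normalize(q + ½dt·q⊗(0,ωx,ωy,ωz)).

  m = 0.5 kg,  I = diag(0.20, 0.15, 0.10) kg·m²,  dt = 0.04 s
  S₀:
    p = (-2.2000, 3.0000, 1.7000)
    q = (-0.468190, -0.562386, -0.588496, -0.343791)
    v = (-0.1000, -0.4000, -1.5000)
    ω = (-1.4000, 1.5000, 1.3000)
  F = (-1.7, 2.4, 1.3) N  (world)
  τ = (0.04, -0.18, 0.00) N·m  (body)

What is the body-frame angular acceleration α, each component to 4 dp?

α = (0.6875, 0.0133, -1.0500)

gyro term ω×Iω = (-0.0975, -0.1820, 0.1050)
(τ − ω×Iω)/I = (0.6875, 0.0133, -1.0500)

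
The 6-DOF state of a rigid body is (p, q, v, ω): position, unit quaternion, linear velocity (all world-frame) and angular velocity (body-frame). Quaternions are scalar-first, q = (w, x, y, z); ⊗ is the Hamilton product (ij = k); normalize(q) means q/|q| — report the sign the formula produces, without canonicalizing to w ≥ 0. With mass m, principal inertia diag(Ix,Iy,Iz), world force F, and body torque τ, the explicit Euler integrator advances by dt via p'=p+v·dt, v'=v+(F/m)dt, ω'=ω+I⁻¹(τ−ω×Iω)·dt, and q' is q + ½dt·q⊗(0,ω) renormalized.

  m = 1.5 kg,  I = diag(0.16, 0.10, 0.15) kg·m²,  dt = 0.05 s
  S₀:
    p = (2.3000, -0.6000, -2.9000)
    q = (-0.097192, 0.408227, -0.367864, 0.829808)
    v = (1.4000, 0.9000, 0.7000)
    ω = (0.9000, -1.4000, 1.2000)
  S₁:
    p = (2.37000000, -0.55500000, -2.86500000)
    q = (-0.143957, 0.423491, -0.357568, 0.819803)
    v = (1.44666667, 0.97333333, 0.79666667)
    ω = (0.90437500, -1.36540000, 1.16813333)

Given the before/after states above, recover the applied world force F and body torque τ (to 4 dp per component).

Δv = v₁−v₀ = (0.04666667, 0.07333333, 0.09666667)
applied force F = (1.4000, 2.2000, 2.9000)
rate change Δω = (0.00437500, 0.03460000, -0.03186667)
I·α + gyro = (-0.0700, 0.0800, -0.0200)

F = (1.4000, 2.2000, 2.9000)
τ = (-0.0700, 0.0800, -0.0200)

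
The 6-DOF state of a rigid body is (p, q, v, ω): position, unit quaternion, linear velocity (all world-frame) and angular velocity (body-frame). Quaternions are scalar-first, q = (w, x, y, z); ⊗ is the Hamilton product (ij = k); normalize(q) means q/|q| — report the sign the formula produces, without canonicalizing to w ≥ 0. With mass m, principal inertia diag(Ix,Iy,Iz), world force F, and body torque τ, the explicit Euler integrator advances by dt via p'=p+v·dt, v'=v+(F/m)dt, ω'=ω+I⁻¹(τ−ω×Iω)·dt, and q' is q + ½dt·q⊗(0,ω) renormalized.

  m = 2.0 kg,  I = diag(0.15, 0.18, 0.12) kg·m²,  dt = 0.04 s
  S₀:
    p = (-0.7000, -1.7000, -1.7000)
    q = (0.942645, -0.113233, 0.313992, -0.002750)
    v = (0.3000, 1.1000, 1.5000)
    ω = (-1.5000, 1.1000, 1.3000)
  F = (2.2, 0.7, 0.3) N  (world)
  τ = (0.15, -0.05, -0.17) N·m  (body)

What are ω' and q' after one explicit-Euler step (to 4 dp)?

ω' = (-1.4371, 1.1019, 1.2598)
q' = (0.9315, -0.1332, 0.3374, 0.0287)

ω×(Iω) gyroscopic = (-0.0858, -0.0585, -0.0495)
angular accel α = (1.5720, 0.0472, -1.0042)
ω + α·dt = (-1.4371, 1.1019, 1.2598)
Hamilton product q⊗(0,ω) = (-0.5116657, -1.0027529, 1.1882374, 1.5718702)
q + ½dt·q⊗(0,ω), renormalized = (0.9315, -0.1332, 0.3374, 0.0287)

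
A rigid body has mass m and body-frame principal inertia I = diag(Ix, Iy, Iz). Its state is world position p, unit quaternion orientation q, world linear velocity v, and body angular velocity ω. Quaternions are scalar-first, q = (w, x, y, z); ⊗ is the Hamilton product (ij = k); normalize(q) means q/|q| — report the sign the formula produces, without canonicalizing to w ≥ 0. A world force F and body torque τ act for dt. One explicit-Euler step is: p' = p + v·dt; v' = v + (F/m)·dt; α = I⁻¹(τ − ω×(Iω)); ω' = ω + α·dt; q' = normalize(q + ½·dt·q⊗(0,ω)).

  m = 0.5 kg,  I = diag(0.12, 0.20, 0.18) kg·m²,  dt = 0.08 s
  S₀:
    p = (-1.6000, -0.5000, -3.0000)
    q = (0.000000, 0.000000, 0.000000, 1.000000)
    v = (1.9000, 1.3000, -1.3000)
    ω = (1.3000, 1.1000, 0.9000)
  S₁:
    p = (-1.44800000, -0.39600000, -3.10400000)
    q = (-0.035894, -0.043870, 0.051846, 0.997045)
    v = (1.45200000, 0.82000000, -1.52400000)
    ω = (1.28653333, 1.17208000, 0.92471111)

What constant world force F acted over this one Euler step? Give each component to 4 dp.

F = (-2.8000, -3.0000, -1.4000)

velocity change Δv = (-0.44800000, -0.48000000, -0.22400000)
m·(v₁−v₀)/dt = (-2.8000, -3.0000, -1.4000)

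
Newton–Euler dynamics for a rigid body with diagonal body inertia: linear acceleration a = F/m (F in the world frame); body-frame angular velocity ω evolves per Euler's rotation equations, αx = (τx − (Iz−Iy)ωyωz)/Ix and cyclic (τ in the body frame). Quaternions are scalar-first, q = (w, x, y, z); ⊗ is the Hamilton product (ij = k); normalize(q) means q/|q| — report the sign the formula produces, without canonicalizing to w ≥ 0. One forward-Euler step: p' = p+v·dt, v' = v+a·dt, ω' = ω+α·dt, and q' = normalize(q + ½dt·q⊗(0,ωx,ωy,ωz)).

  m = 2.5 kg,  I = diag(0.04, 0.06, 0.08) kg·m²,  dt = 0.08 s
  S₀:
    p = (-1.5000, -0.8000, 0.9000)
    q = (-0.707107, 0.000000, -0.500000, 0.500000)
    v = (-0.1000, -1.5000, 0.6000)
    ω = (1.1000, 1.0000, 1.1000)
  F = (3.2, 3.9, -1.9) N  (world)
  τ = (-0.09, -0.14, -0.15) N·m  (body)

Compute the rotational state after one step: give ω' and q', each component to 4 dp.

ω' = (0.8760, 0.8779, 0.9280)
q' = (-0.7072, -0.0729, -0.5049, 0.4895)

ω×(Iω) gyroscopic = (0.0220, -0.0484, 0.0220)
angular accel α = (-2.8000, -1.5267, -2.1500)
ω + α·dt = (0.8760, 0.8779, 0.9280)
Hamilton product q⊗(0,ω) = (-0.0500000, -1.8278177, -0.1571070, -0.2278177)
q' = normalize(q + ½dt·q⊗(0,ω)) = (-0.7072, -0.0729, -0.5049, 0.4895)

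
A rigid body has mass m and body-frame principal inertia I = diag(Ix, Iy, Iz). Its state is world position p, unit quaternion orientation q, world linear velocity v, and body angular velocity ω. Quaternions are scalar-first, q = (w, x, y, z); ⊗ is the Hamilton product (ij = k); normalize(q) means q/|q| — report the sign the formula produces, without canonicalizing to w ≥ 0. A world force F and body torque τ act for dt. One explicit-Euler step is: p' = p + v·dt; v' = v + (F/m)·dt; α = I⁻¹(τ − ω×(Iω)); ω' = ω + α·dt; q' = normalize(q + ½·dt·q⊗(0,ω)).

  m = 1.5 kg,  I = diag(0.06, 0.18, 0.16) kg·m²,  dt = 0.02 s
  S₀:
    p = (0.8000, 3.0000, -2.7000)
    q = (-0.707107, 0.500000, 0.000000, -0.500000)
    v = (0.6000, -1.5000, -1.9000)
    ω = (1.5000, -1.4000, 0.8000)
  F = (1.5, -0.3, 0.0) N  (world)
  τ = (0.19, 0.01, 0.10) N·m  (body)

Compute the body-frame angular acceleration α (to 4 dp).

α = (2.7933, 0.7222, 2.2000)

gyro term ω×Iω = (0.0224, -0.1200, -0.2520)
angular accel α = (2.7933, 0.7222, 2.2000)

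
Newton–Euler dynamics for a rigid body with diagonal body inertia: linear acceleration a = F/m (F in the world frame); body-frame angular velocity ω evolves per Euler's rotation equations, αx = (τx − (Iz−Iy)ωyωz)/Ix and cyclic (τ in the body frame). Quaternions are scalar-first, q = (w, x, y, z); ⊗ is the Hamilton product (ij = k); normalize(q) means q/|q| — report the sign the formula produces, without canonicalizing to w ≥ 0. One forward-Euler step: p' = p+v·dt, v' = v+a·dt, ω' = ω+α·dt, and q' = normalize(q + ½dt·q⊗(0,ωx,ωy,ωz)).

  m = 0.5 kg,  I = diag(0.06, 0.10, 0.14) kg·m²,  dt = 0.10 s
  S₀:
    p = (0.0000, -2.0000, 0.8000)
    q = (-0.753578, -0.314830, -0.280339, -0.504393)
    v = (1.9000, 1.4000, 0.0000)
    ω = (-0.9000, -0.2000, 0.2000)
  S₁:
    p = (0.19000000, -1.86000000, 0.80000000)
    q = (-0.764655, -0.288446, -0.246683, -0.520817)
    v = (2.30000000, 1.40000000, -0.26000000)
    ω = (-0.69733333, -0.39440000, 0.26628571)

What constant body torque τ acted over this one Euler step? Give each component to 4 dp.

ω₁ − ω₀ = (0.20266667, -0.19440000, 0.06628571)
ω₀×(Iω₀) = (-0.0016, 0.0144, 0.0072)
I·α + gyro = (0.1200, -0.1800, 0.1000)

τ = (0.1200, -0.1800, 0.1000)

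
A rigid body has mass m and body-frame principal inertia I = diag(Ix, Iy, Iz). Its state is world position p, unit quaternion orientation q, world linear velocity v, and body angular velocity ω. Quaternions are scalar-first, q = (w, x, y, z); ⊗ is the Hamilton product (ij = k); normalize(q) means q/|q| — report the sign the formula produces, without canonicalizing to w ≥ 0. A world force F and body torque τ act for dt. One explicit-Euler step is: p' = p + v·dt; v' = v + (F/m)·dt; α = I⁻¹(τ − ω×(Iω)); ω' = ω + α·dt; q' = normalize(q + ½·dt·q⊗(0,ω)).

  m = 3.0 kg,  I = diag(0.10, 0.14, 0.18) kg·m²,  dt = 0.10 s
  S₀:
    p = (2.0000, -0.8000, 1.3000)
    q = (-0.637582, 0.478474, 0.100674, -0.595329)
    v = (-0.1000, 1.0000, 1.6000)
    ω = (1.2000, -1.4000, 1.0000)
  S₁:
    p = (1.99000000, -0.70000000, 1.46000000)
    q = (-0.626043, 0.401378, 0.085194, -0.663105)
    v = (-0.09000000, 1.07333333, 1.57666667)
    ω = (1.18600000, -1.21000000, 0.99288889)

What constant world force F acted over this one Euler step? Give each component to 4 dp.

F = (0.3000, 2.2000, -0.7000)

Δv = v₁−v₀ = (0.01000000, 0.07333333, -0.02333333)
F = m·Δv/dt = (0.3000, 2.2000, -0.7000)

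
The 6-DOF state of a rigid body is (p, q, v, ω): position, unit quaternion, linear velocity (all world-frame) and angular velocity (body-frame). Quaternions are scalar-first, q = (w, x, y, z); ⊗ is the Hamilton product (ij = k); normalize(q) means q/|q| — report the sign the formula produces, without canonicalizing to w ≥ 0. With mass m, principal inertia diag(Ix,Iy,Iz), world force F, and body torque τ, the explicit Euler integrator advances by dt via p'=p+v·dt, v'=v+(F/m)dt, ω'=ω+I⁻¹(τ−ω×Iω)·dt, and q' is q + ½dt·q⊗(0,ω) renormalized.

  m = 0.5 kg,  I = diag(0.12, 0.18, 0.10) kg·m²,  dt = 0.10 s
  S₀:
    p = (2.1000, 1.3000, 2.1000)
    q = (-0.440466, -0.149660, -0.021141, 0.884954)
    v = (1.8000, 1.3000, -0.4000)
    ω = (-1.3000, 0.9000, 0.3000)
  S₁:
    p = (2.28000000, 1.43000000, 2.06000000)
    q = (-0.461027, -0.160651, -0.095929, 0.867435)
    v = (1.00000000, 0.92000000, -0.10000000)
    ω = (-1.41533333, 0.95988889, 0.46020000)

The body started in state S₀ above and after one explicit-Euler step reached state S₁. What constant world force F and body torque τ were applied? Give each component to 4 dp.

velocity change Δv = (-0.80000000, -0.38000000, 0.30000000)
applied force F = (-4.0000, -1.9000, 1.5000)
Δω = ω₁−ω₀ = (-0.11533333, 0.05988889, 0.16020000)
τ = I·(Δω/dt) + ω₀×(Iω₀) = (-0.1600, 0.1000, 0.0900)

F = (-4.0000, -1.9000, 1.5000)
τ = (-0.1600, 0.1000, 0.0900)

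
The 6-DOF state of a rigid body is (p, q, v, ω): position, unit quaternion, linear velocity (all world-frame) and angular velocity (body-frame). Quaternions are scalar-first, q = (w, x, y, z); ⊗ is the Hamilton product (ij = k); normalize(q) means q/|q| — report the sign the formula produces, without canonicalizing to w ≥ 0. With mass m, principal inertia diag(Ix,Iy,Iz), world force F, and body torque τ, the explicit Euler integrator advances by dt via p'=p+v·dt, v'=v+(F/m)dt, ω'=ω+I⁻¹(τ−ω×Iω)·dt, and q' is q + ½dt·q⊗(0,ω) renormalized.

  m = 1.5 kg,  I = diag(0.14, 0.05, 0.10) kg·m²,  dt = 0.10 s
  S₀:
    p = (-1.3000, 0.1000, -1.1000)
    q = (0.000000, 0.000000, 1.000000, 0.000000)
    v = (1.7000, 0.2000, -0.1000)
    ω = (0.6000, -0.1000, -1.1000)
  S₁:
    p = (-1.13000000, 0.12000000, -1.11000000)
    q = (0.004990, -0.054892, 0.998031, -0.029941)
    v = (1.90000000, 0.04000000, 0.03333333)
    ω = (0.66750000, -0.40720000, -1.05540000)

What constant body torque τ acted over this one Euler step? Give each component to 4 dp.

ω₁ − ω₀ = (0.06750000, -0.30720000, 0.04460000)
τ = I·(Δω/dt) + ω₀×(Iω₀) = (0.1000, -0.1800, 0.0500)

τ = (0.1000, -0.1800, 0.0500)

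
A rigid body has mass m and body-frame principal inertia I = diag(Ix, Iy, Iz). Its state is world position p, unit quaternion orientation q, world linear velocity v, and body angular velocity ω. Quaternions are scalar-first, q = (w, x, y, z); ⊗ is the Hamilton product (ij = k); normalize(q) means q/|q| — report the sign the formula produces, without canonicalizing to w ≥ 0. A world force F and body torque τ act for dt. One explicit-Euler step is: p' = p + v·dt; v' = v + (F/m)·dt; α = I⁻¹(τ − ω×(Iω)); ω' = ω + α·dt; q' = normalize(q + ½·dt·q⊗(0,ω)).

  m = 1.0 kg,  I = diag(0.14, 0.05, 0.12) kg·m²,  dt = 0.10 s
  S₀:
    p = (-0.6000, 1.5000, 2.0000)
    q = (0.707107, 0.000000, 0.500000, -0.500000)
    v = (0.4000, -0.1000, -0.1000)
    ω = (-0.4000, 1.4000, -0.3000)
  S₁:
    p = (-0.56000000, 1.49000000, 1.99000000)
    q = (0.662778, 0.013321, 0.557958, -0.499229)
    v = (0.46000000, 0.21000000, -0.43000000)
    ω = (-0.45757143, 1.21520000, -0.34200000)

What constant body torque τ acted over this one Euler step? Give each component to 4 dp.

τ = (-0.1100, -0.0900, 0.0000)

rate change Δω = (-0.05757143, -0.18480000, -0.04200000)
I·α + gyro = (-0.1100, -0.0900, 0.0000)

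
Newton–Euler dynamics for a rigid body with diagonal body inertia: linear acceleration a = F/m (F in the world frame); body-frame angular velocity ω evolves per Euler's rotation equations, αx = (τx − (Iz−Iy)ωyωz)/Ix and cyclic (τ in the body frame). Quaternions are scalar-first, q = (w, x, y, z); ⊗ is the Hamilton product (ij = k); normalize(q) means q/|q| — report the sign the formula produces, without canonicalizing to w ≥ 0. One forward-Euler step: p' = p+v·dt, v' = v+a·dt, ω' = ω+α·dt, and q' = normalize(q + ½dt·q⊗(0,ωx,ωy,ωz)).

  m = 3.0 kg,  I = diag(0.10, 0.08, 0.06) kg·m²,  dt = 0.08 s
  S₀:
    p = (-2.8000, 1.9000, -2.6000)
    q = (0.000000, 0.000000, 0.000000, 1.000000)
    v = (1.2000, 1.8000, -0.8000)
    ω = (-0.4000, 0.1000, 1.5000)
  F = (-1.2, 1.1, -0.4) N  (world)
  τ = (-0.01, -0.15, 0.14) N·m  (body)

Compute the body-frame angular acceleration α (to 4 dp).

precession coupling ω×(Iω) = (-0.0030, -0.0240, 0.0008)
α = I⁻¹(τ − ω×Iω) = (-0.0700, -1.5750, 2.3200)

α = (-0.0700, -1.5750, 2.3200)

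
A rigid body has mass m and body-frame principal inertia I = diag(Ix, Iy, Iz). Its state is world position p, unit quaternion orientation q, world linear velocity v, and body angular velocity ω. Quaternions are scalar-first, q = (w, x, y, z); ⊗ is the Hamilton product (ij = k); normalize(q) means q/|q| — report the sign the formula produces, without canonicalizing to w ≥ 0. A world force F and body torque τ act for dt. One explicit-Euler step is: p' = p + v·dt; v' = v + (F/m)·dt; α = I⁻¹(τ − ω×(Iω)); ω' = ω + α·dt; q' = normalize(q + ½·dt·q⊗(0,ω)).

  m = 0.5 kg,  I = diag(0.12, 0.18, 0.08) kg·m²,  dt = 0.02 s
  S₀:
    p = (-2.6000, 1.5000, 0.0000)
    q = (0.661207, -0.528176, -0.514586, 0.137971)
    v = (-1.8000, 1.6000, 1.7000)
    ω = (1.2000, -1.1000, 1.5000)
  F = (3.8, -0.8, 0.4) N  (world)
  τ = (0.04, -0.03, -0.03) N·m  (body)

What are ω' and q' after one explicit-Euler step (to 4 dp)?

ω' = (1.1792, -1.1113, 1.5123)
q' = (0.6597, -0.5263, -0.5122, 0.1598)

precession coupling ω×(Iω) = (0.1650, 0.0720, -0.0792)
α = I⁻¹(τ − ω×Iω) = (-1.0417, -0.5667, 0.6150)
ω + α·dt = (1.1792, -1.1113, 1.5123)
2q̇ = q⊗(0,ω) = (-0.1391899, 0.1733375, 0.2305015, 2.1903073)
q' = normalize(q + ½dt·q⊗(0,ω)) = (0.6597, -0.5263, -0.5122, 0.1598)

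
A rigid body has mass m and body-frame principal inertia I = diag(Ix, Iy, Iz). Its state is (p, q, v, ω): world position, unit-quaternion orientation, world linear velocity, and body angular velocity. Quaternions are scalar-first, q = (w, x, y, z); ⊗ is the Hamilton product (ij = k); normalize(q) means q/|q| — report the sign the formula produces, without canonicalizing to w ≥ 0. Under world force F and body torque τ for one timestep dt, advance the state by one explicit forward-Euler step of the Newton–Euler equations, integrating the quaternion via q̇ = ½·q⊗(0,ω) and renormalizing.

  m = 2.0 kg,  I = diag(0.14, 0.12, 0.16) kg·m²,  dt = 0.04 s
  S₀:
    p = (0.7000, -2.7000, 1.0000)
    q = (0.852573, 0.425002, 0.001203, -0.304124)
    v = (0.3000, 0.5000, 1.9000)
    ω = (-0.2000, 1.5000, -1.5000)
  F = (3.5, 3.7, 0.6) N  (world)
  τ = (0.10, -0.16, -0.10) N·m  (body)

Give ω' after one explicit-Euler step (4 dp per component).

ω' = (-0.1457, 1.4487, -1.5265)

precession coupling ω×(Iω) = (-0.0900, -0.0060, 0.0060)
α = I⁻¹(τ − ω×Iω) = (1.3571, -1.2833, -0.6625)
ω + α·dt = (-0.1457, 1.4487, -1.5265)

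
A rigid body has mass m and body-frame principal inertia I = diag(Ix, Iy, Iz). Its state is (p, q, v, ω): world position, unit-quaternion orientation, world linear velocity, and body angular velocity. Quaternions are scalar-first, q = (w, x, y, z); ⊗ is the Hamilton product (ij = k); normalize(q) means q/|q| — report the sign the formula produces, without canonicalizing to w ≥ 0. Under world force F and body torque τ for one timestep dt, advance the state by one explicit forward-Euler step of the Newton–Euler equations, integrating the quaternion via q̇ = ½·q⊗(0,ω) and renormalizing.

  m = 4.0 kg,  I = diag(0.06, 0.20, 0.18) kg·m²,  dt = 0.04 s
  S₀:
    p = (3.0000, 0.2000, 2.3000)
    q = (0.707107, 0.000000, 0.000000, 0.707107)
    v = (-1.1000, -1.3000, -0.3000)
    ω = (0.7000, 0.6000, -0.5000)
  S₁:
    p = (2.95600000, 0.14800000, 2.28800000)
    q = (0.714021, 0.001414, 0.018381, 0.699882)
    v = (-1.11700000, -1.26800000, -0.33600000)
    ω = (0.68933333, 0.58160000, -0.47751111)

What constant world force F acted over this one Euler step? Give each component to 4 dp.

v₁ − v₀ = (-0.01700000, 0.03200000, -0.03600000)
F = m·Δv/dt = (-1.7000, 3.2000, -3.6000)

F = (-1.7000, 3.2000, -3.6000)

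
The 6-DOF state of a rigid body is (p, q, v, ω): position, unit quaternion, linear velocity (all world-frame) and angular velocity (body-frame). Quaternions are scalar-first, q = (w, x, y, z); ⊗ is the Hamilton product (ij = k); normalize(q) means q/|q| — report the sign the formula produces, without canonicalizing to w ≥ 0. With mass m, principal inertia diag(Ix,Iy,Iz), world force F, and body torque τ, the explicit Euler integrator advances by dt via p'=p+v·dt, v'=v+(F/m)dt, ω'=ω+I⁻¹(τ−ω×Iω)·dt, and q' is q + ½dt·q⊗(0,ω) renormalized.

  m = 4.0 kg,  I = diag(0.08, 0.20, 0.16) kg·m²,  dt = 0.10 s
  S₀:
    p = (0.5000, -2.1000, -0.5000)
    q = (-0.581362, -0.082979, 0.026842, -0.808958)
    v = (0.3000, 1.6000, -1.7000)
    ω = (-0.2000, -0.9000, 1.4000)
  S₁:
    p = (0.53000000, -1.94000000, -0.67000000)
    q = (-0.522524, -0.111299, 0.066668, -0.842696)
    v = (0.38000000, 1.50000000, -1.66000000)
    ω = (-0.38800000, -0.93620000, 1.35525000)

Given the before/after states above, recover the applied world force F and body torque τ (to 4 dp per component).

F = (3.2000, -4.0000, 1.6000)
τ = (-0.1000, -0.0500, -0.0500)

rate change Δω = (-0.18800000, -0.03620000, -0.04475000)
ω₀×(Iω₀) = (0.0504, 0.0224, 0.0216)
I·α + gyro = (-0.1000, -0.0500, -0.0500)
v₁ − v₀ = (0.08000000, -0.10000000, 0.04000000)
F = m·Δv/dt = (3.2000, -4.0000, 1.6000)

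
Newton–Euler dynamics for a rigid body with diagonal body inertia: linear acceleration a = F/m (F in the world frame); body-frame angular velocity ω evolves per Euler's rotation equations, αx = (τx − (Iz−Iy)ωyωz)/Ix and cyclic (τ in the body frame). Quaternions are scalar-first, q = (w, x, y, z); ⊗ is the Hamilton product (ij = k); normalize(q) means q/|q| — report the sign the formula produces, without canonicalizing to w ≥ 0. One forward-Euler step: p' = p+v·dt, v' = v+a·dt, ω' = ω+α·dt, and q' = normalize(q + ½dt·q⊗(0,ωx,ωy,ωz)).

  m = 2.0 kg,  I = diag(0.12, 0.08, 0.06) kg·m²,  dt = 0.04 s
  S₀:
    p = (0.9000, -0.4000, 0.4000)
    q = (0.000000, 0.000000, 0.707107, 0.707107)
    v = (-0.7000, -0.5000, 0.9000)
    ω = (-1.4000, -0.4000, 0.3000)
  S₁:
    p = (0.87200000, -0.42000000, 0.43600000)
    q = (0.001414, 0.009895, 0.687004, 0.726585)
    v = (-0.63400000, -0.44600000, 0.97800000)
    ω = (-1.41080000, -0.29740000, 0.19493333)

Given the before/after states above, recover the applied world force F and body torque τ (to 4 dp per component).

Δω = ω₁−ω₀ = (-0.01080000, 0.10260000, -0.10506667)
I·α + gyro = (-0.0300, 0.1800, -0.1800)
velocity change Δv = (0.06600000, 0.05400000, 0.07800000)
F = m·Δv/dt = (3.3000, 2.7000, 3.9000)

F = (3.3000, 2.7000, 3.9000)
τ = (-0.0300, 0.1800, -0.1800)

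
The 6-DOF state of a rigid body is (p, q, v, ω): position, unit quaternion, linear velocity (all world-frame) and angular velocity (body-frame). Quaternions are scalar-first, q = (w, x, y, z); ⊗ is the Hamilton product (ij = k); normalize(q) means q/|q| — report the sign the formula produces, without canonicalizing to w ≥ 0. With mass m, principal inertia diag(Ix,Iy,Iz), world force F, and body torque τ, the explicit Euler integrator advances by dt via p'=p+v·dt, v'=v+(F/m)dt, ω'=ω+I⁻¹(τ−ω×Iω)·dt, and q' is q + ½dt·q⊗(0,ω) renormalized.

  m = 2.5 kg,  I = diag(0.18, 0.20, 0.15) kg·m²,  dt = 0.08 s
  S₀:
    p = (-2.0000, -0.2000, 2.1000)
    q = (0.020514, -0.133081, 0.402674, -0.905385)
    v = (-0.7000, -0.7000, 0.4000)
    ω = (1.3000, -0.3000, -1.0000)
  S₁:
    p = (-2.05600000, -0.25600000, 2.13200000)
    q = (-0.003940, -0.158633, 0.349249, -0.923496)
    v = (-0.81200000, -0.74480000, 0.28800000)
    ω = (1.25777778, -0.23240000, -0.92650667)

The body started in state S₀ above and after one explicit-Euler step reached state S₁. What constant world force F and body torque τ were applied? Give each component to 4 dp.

F = (-3.5000, -1.4000, -3.5000)
τ = (-0.1100, 0.1300, 0.1300)

v₁ − v₀ = (-0.11200000, -0.04480000, -0.11200000)
F = m·Δv/dt = (-3.5000, -1.4000, -3.5000)
rate change Δω = (-0.04222222, 0.06760000, 0.07349333)
precession coupling = (-0.0150, -0.0390, -0.0078)
I·α + gyro = (-0.1100, 0.1300, 0.1300)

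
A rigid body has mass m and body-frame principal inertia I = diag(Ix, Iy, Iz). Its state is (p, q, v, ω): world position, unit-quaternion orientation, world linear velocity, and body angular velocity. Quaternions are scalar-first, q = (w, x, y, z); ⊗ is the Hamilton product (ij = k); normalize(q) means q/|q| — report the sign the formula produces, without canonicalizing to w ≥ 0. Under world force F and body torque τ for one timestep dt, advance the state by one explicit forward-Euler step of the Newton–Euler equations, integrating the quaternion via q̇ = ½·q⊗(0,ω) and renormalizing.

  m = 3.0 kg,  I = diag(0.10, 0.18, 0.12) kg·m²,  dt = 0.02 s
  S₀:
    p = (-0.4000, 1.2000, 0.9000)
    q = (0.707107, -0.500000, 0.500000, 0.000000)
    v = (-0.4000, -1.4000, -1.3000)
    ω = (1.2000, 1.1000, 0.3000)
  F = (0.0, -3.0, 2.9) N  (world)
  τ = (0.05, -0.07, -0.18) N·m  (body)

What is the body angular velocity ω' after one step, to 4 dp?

α = I⁻¹(τ − ω×Iω) = (0.6980, -0.3489, -2.3800)
ω' = ω + α·dt = (1.2140, 1.0930, 0.2524)

ω' = (1.2140, 1.0930, 0.2524)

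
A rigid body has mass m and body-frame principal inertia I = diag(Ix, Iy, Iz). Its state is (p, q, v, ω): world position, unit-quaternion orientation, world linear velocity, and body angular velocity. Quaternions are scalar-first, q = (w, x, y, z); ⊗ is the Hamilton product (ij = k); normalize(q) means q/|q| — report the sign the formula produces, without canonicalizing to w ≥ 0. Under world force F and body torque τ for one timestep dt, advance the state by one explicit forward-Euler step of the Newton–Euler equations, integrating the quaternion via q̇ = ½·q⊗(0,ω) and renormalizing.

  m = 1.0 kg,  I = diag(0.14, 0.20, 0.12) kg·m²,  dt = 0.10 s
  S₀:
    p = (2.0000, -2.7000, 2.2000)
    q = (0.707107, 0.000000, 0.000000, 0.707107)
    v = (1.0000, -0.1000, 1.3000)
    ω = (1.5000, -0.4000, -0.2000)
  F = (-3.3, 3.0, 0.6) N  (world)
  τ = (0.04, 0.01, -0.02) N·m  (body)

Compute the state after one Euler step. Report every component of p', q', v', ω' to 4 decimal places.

gyro term ω×Iω = (-0.0064, -0.0060, -0.0360)
(τ − ω×Iω)/I = (0.3314, 0.0800, 0.1333)
new body rate ω' = (1.5331, -0.3920, -0.1867)
Hamilton product q⊗(0,ω) = (0.1414214, 1.3435033, 0.7778177, -0.1414214)
q' = normalize(q + ½dt·q⊗(0,ω)) = (0.7120, 0.0670, 0.0388, 0.6979)
a = (-3.3000, 3.0000, 0.6000)
p' = p + v·dt = (2.1000, -2.7100, 2.3300)
v + (F/m)dt = (0.6700, 0.2000, 1.3600)

p' = (2.1000, -2.7100, 2.3300)
q' = (0.7120, 0.0670, 0.0388, 0.6979)
v' = (0.6700, 0.2000, 1.3600)
ω' = (1.5331, -0.3920, -0.1867)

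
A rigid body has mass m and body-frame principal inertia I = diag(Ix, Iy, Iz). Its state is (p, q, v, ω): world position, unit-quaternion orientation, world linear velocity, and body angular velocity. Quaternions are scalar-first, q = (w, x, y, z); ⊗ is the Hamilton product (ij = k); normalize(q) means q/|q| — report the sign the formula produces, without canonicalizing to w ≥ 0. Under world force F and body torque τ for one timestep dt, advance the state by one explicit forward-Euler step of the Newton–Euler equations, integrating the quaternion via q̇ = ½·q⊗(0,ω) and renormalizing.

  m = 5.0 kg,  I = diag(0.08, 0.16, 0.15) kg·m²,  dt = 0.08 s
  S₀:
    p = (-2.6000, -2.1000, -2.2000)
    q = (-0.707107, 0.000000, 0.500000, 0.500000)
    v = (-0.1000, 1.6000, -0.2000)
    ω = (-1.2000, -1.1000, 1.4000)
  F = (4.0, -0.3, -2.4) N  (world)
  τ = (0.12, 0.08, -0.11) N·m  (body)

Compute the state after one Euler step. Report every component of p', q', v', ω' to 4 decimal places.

a = F/m = (0.8000, -0.0600, -0.4800)
p' = p + v·dt = (-2.6080, -1.9720, -2.2160)
v + (F/m)dt = (-0.0360, 1.5952, -0.2384)
precession coupling ω×(Iω) = (0.0154, 0.1176, 0.1056)
α = I⁻¹(τ − ω×Iω) = (1.3075, -0.2350, -1.4373)
ω' = ω + α·dt = (-1.0954, -1.1188, 1.2850)
Hamilton product q⊗(0,ω) = (-0.1500000, 2.0985284, 0.1778177, -0.3899498)
q' = normalize(q + ½dt·q⊗(0,ω)) = (-0.7105, 0.0836, 0.5053, 0.4826)

p' = (-2.6080, -1.9720, -2.2160)
q' = (-0.7105, 0.0836, 0.5053, 0.4826)
v' = (-0.0360, 1.5952, -0.2384)
ω' = (-1.0954, -1.1188, 1.2850)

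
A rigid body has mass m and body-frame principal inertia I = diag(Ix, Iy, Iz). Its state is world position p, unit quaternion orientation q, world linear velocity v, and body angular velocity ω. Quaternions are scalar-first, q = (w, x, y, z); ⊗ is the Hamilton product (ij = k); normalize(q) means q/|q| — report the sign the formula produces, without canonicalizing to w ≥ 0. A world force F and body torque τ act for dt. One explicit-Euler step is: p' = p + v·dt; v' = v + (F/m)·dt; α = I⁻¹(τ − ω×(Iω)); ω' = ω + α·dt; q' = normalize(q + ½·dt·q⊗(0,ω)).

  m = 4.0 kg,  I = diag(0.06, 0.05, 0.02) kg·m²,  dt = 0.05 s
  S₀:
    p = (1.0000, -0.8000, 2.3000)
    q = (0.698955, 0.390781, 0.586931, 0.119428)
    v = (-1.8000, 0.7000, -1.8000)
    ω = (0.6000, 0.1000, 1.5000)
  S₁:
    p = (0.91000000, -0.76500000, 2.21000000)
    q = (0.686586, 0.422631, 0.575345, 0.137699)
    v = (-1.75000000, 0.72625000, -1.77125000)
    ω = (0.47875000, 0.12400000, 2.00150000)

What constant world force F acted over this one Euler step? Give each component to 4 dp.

velocity change Δv = (0.05000000, 0.02625000, 0.02875000)
F = m·Δv/dt = (4.0000, 2.1000, 2.3000)

F = (4.0000, 2.1000, 2.3000)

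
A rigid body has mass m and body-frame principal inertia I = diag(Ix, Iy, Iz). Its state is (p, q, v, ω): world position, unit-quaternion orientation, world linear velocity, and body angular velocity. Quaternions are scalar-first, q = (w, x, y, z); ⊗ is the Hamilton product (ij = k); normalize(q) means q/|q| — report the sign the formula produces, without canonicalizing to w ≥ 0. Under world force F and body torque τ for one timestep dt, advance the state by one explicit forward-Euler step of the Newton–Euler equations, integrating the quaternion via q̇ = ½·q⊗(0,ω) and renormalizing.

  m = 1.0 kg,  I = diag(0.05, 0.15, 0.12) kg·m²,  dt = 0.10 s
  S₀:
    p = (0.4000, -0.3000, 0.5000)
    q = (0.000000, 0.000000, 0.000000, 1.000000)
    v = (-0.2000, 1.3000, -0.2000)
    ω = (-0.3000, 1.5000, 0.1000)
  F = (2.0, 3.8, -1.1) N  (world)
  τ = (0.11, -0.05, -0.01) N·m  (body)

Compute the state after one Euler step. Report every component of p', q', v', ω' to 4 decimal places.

p' = (0.3800, -0.1700, 0.4800)
q' = (-0.0050, -0.0748, -0.0150, 0.9971)
v' = (0.0000, 1.6800, -0.3100)
ω' = (-0.0710, 1.4653, 0.1292)

a = (2.0000, 3.8000, -1.1000)
p + v·dt = (0.3800, -0.1700, 0.4800)
v' = v + a·dt = (0.0000, 1.6800, -0.3100)
angular accel α = (2.2900, -0.3473, 0.2917)
ω + α·dt = (-0.0710, 1.4653, 0.1292)
2q̇ = q⊗(0,ω) = (-0.1000000, -1.5000000, -0.3000000, 0.0000000)
q' = normalize(q + ½dt·q⊗(0,ω)) = (-0.0050, -0.0748, -0.0150, 0.9971)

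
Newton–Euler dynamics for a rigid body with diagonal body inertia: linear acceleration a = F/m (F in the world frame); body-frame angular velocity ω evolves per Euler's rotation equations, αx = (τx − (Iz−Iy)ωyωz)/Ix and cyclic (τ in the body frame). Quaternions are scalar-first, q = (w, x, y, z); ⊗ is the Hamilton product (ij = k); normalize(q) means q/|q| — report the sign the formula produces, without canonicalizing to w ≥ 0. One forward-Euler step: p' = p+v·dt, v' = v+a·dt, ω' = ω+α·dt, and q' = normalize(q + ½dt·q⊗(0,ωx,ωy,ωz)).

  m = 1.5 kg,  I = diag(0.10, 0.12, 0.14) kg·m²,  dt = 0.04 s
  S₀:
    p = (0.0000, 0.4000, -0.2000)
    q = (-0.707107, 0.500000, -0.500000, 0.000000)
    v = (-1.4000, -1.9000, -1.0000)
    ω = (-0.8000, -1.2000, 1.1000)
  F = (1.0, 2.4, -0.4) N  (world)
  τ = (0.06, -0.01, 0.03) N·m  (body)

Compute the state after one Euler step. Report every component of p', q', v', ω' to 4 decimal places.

p' = (-0.0560, 0.3240, -0.2400)
q' = (-0.7106, 0.5000, -0.4937, -0.0355)
v' = (-1.3733, -1.8360, -1.0107)
ω' = (-0.7654, -1.2151, 1.1031)

ω×(Iω) gyroscopic = (-0.0264, 0.0352, 0.0192)
angular accel α = (0.8640, -0.3767, 0.0771)
ω + α·dt = (-0.7654, -1.2151, 1.1031)
q⊗(0,ω) = (-0.2000000, 0.0156856, 0.2985284, -1.7778177)
q + ½dt·q⊗(0,ω), renormalized = (-0.7106, 0.5000, -0.4937, -0.0355)
p + v·dt = (-0.0560, 0.3240, -0.2400)
v' = v + a·dt = (-1.3733, -1.8360, -1.0107)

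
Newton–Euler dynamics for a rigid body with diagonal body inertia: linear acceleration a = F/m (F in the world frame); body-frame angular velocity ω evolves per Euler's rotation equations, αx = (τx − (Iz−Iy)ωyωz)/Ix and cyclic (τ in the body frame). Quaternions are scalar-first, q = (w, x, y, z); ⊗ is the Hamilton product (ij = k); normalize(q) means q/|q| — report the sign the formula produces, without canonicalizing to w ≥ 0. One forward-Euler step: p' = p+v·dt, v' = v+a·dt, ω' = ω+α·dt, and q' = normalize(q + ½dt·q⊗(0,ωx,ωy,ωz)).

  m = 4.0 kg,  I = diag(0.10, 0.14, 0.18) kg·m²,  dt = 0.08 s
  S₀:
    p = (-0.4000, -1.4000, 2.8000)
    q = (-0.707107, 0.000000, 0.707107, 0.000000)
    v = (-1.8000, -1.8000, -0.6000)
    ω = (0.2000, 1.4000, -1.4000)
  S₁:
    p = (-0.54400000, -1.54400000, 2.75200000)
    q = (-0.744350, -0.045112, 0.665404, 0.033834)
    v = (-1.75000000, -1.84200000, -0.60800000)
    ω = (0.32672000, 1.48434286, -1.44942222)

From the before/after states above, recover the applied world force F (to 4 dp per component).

F = (2.5000, -2.1000, -0.4000)

v₁ − v₀ = (0.05000000, -0.04200000, -0.00800000)
applied force F = (2.5000, -2.1000, -0.4000)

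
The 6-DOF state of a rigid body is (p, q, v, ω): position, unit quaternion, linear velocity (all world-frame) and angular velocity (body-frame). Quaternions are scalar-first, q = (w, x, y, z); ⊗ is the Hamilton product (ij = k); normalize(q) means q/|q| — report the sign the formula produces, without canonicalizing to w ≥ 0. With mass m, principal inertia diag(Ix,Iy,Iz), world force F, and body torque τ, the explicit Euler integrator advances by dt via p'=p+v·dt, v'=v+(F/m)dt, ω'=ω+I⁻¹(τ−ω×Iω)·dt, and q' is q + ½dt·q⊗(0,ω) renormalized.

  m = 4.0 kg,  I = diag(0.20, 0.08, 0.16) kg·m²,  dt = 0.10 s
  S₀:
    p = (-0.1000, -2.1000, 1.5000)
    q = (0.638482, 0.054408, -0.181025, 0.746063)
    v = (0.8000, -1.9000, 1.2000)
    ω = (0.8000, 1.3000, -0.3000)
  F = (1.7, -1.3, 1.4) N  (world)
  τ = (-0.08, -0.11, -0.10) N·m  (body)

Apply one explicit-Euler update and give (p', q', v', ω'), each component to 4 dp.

p' = (-0.0200, -2.2900, 1.6200)
q' = (0.6573, 0.0341, -0.1085, 0.7450)
v' = (0.8425, -1.9325, 1.2350)
ω' = (0.7756, 1.1745, -0.2845)

linear accel F/m = (0.4250, -0.3250, 0.3500)
new position p' = (-0.0200, -2.2900, 1.6200)
v' = v + a·dt = (0.8425, -1.9325, 1.2350)
(τ − ω×Iω)/I = (-0.2440, -1.2550, 0.1550)
ω' = ω + α·dt = (0.7756, 1.1745, -0.2845)
q⊗(0,ω) = (0.4156250, -0.4047888, 1.4431994, 0.0240058)
q + ½dt·q⊗(0,ω), renormalized = (0.6573, 0.0341, -0.1085, 0.7450)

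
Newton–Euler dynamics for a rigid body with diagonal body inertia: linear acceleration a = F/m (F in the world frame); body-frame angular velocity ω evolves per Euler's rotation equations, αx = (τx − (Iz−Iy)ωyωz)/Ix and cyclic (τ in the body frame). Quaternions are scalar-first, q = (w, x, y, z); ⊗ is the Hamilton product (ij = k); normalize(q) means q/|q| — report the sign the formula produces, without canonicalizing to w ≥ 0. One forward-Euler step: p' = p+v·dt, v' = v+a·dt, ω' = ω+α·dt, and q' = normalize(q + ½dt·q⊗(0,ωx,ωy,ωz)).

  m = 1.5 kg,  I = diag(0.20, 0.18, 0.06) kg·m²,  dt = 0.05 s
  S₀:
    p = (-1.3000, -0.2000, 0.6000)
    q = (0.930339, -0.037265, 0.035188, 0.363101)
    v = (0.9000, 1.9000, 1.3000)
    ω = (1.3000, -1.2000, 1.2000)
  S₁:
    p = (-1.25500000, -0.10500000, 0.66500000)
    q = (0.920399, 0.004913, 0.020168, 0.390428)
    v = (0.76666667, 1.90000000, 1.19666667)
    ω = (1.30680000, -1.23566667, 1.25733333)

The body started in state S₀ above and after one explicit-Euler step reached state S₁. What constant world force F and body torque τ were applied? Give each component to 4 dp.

F = (-4.0000, 0.0000, -3.1000)
τ = (0.2000, 0.0900, 0.1000)

ω₁ − ω₀ = (0.00680000, -0.03566667, 0.05733333)
precession coupling = (0.1728, 0.2184, 0.0312)
applied torque τ = (0.2000, 0.0900, 0.1000)
v₁ − v₀ = (-0.13333333, 0.00000000, -0.10333333)
F = m·Δv/dt = (-4.0000, 0.0000, -3.1000)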